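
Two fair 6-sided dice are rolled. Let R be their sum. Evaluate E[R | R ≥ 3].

50/7

P(R ≥ 3) = 35/36.
E[R | R ≥ 3] = (125/18) / (35/36) = 50/7.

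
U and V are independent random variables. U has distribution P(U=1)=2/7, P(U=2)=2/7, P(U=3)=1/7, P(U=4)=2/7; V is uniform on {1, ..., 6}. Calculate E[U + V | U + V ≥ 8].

P(U + V ≥ 8) = 5/21.
Summing (U+V)·P(x,y) over outcomes with U + V ≥ 8 gives 29/14.
E[U + V | U + V ≥ 8] = (29/14) / (5/21) = 87/10.

87/10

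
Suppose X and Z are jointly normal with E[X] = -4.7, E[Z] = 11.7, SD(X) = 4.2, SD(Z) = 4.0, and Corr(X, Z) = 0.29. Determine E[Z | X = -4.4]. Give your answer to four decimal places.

11.7829

E[Z | X=x] = μ_Z + ρ(σ_Z/σ_X)(x − μ_X) for jointly normal variables.
E[Z | X=-4.4] = 11.7 + (0.29)·(4.0/4.2)·(-4.4 − (-4.7)) = 11.7 + (0.27619)·(0.3) = 11.7829.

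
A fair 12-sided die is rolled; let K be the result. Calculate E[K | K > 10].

Given K > 10, K is equally likely to be any of {11, 12}.
E[K | K > 10] = (11 + 12) / 2 = 23/2.

23/2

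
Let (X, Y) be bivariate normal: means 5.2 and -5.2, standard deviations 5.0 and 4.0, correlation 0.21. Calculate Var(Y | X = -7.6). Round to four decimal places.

15.2944

Var(Y | X=x) = (1 − ρ²)·σ_Y².
Var(Y | X=-7.6) = (4.0)²·(1 − (0.21)²) = 16·0.9559 = 15.2944.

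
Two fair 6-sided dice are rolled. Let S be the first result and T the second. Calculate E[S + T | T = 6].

Outcomes with T = 6: (1,6), (2,6), (3,6), (4,6), (5,6), (6,6), each with probability 1/36.
E[S + T | T = 6] = (7 + 8 + 9 + 10 + 11 + 12) / 6 = 19/2.

19/2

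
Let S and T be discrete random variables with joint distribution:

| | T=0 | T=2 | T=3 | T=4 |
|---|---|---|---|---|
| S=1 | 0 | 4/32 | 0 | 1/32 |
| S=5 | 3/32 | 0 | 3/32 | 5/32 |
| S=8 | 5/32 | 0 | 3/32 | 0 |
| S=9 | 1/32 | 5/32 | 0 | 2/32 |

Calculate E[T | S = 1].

P(S = 1) = 5/32.
Summing T·P(S=x,T=y) over the conditioning event gives 3/8.
E[T | S = 1] = (3/8) / (5/32) = 12/5.

12/5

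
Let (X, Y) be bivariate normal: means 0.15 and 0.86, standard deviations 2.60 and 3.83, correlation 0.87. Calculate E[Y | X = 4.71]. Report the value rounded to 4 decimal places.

6.7040

The regression of Y on X has slope ρ·σ_Y/σ_X and passes through (μ_X, μ_Y).
E[Y | X=4.71] = 0.86 + (0.87)·(3.83/2.60)·(4.71 − (0.15)) = 0.86 + (1.28158)·(4.56) = 6.7040.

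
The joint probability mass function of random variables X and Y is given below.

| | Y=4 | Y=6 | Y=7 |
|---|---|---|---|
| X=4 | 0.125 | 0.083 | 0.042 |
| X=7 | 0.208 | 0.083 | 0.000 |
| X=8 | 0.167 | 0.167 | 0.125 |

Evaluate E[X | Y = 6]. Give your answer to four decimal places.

P(Y = 6) = 0.333.
Σ X·P over the event = 4·(0.083) + 7·(0.083) + 8·(0.167) = 2.249.
E[X | Y = 6] = (2.249) / (0.333) = 6.7538.

6.7538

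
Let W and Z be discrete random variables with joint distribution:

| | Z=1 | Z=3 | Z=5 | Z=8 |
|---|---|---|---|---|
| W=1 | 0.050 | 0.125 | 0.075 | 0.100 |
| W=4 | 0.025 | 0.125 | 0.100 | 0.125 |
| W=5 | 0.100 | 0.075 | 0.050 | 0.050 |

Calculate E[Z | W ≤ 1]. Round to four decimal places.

4.5714

P(W ≤ 1) = 0.350.
Σ Z·P over the event = 1·(0.050) + 3·(0.125) + 5·(0.075) + 8·(0.100) = 1.600.
E[Z | W ≤ 1] = (1.600) / (0.350) = 4.5714.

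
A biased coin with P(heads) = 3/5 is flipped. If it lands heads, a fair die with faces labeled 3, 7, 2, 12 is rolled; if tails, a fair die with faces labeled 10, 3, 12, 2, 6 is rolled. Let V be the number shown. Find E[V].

156/25

E[V | heads] = (3+7+2+12)/4 = 6.
E[V | tails] = (10+3+12+2+6)/5 = 33/5.
By the law of total expectation,
E[V] = (3/5)·(6) + (2/5)·(33/5) = 156/25.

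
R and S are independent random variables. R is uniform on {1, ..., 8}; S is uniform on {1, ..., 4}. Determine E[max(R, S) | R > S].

P(R > S) = 11/16.
Summing max(R,S)·P(x,y) over outcomes with R > S gives 31/8.
E[max(R, S) | R > S] = (31/8) / (11/16) = 62/11.

62/11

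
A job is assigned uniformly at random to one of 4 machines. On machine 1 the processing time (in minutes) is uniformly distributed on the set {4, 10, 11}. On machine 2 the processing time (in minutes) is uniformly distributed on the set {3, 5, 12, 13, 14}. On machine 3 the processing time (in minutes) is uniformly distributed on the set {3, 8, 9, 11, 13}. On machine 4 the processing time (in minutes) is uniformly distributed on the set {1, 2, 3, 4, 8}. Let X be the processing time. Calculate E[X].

E[X | machine 1] = (4+10+11)/3 = 25/3.
E[X | machine 2] = (3+5+12+13+14)/5 = 47/5.
E[X | machine 3] = (3+8+9+11+13)/5 = 44/5.
E[X | machine 4] = (1+2+3+4+8)/5 = 18/5.
E[X] = (1/4)·(25/3) + (1/4)·(47/5) + (1/4)·(44/5) + (1/4)·(18/5) = 113/15.

113/15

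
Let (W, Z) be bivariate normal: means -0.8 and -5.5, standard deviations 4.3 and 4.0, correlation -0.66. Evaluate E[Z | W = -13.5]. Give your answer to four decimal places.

For a bivariate normal, E[Z | W=x] = μ_Z + ρ·(σ_Z/σ_W)·(x − μ_W).
E[Z | W=-13.5] = -5.5 + (-0.66)·(4.0/4.3)·(-13.5 − (-0.8)) = -5.5 + (-0.61395)·(-12.7) = 2.2972.

2.2972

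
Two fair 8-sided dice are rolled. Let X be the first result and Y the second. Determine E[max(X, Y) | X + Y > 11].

113/15

P(X + Y > 11) = 15/64.
Summing max(X,Y)·P(x,y) over outcomes with X + Y > 11 gives 113/64.
E[max(X, Y) | X + Y > 11] = (113/64) / (15/64) = 113/15.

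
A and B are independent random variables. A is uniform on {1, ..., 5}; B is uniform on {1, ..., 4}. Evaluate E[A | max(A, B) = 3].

12/5

Outcomes with max(A, B) = 3: (1,3), (2,3), (3,1), (3,2), (3,3), each with probability 1/20.
E[A | max(A, B) = 3] = (1 + 2 + 3 + 3 + 3) / 5 = 12/5.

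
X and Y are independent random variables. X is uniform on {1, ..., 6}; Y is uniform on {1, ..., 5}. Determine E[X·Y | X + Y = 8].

29/2

P(X + Y = 8) = 2/15.
Summing XY·P(x,y) over outcomes with X + Y = 8 gives 29/15.
E[X·Y | X + Y = 8] = (29/15) / (2/15) = 29/2.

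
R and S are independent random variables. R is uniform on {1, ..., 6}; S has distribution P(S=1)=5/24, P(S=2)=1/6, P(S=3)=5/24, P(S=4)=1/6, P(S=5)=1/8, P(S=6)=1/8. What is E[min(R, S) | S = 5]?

10/3

P(S = 5) = 1/8.
Summing min(R,S)·P(x,y) over outcomes with S = 5 gives 5/12.
E[min(R, S) | S = 5] = (5/12) / (1/8) = 10/3.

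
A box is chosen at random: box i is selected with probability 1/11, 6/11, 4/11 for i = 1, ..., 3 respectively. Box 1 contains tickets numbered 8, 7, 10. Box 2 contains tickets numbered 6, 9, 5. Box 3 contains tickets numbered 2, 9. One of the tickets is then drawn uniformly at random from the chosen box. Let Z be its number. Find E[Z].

E[Z | box 1] = (8+7+10)/3 = 25/3.
E[Z | box 2] = (6+9+5)/3 = 20/3.
E[Z | box 3] = (2+9)/2 = 11/2.
By the law of total expectation,
E[Z] = (1/11)·(25/3) + (6/11)·(20/3) + (4/11)·(11/2) = 211/33.

211/33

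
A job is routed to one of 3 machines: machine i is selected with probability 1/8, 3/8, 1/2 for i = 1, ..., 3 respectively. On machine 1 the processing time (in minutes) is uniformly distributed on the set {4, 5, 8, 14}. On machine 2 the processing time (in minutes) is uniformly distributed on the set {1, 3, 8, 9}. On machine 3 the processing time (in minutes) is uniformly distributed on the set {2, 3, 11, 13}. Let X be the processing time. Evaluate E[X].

105/16

E[X | machine 1] = (4+5+8+14)/4 = 31/4.
E[X | machine 2] = (1+3+8+9)/4 = 21/4.
E[X | machine 3] = (2+3+11+13)/4 = 29/4.
E[X] = (1/8)·(31/4) + (3/8)·(21/4) + (1/2)·(29/4) = 105/16.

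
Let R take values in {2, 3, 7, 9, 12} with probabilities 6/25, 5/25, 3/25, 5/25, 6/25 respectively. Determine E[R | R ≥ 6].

69/7

P(R ≥ 6) = 14/25.
Σ over the event: 7·3/25 + 9·1/5 + 12·6/25 = 138/25.
E[R | R ≥ 6] = (138/25) / (14/25) = 69/7.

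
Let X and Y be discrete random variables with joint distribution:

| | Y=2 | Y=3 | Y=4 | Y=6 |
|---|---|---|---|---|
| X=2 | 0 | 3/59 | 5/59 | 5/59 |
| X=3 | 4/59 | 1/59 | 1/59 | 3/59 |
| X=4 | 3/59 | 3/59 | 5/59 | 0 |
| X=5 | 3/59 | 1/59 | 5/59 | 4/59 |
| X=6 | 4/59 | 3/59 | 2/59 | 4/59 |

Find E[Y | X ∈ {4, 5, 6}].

137/37

P(X ∈ {4, 5, 6}) = 37/59.
Summing Y·P(X=x,Y=y) over the conditioning event gives 137/59.
E[Y | X ∈ {4, 5, 6}] = (137/59) / (37/59) = 137/37.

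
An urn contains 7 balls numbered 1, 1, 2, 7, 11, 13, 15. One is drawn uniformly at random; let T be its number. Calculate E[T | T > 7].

13

P(T > 7) = 3/7.
Σ over the event: 11·1/7 + 13·1/7 + 15·1/7 = 39/7.
E[T | T > 7] = (39/7) / (3/7) = 13.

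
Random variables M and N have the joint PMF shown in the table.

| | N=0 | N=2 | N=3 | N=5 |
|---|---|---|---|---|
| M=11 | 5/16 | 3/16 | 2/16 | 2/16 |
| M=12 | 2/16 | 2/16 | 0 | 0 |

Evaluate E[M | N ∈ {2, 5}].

P(N ∈ {2, 5}) = 7/16.
Σ M·P over the event = 11·(3/16) + 11·(2/16) + 12·(2/16) = 79/16.
E[M | N ∈ {2, 5}] = (79/16) / (7/16) = 79/7.

79/7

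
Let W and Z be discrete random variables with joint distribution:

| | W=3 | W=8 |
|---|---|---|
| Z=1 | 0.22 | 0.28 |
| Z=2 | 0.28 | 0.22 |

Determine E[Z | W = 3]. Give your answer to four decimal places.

P(W = 3) = 0.50.
Summing Z·P(W=x,Z=y) over the conditioning event gives 0.78.
E[Z | W = 3] = (0.78) / (0.50) = 1.5600.

1.5600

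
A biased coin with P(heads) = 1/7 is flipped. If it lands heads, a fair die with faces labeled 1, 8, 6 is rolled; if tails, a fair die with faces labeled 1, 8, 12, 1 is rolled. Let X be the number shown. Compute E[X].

E[X | heads] = (1+8+6)/3 = 5.
E[X | tails] = (1+8+12+1)/4 = 11/2.
E[X] = (1/7)·(5) + (6/7)·(11/2) = 38/7.

38/7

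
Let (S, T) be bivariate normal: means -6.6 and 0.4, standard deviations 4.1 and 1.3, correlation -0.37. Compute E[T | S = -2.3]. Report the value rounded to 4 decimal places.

E[T | S=x] = μ_T + ρ(σ_T/σ_S)(x − μ_S) for jointly normal variables.
E[T | S=-2.3] = 0.4 + (-0.37)·(1.3/4.1)·(-2.3 − (-6.6)) = 0.4 + (-0.11732)·(4.3) = -0.1045.

-0.1045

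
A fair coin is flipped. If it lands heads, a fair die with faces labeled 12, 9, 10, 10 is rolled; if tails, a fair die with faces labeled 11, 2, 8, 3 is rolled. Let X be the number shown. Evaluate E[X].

65/8

E[X | heads] = (12+9+10+10)/4 = 41/4.
E[X | tails] = (11+2+8+3)/4 = 6.
E[X] = (1/2)·(41/4) + (1/2)·(6) = 65/8.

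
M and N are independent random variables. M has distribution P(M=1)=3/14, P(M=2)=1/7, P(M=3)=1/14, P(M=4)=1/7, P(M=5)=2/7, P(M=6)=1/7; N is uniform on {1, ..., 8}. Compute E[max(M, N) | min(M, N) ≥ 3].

323/54

P(min(M, N) ≥ 3) = 27/56.
Summing max(M,N)·P(x,y) over outcomes with min(M, N) ≥ 3 gives 323/112.
E[max(M, N) | min(M, N) ≥ 3] = (323/112) / (27/56) = 323/54.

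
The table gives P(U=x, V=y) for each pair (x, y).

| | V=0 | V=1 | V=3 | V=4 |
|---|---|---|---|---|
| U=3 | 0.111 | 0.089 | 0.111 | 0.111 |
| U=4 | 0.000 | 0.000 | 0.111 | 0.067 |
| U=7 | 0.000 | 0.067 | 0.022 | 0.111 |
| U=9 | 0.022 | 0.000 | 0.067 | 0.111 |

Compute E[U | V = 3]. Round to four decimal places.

P(V = 3) = 0.311.
Σ U·P over the event = 3·(0.111) + 4·(0.111) + 7·(0.022) + 9·(0.067) = 1.534.
E[U | V = 3] = (1.534) / (0.311) = 4.9325.

4.9325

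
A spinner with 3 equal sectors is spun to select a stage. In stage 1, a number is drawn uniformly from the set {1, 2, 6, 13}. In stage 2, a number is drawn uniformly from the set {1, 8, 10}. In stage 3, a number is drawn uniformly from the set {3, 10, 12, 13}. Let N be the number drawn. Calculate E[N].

64/9

E[N | stage 1] = (1+2+6+13)/4 = 11/2.
E[N | stage 2] = (1+8+10)/3 = 19/3.
E[N | stage 3] = (3+10+12+13)/4 = 19/2.
By the law of total expectation,
E[N] = (1/3)·(11/2) + (1/3)·(19/3) + (1/3)·(19/2) = 64/9.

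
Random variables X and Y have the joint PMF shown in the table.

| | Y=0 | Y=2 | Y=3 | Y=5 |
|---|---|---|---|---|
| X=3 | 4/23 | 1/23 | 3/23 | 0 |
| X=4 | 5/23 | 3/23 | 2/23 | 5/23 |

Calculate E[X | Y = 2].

15/4

P(Y = 2) = 4/23.
Σ X·P over the event = 3·(1/23) + 4·(3/23) = 15/23.
E[X | Y = 2] = (15/23) / (4/23) = 15/4.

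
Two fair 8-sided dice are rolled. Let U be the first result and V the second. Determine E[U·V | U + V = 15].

Outcomes with U + V = 15: (7,8), (8,7), each with probability 1/64.
E[U·V | U + V = 15] = (56 + 56) / 2 = 56.

56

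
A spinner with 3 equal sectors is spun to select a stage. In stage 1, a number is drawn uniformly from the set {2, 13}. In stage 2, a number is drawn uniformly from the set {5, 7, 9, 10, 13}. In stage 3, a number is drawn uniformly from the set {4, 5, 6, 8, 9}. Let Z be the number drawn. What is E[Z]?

E[Z | stage 1] = (2+13)/2 = 15/2.
E[Z | stage 2] = (5+7+9+10+13)/5 = 44/5.
E[Z | stage 3] = (4+5+6+8+9)/5 = 32/5.
By the law of total expectation,
E[Z] = (1/3)·(15/2) + (1/3)·(44/5) + (1/3)·(32/5) = 227/30.

227/30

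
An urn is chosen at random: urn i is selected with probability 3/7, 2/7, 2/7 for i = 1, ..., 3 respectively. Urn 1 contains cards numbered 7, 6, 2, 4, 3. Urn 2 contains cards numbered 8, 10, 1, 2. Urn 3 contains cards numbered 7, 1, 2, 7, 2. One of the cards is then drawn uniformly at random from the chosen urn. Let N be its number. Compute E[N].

E[N | urn 1] = (7+6+2+4+3)/5 = 22/5.
E[N | urn 2] = (8+10+1+2)/4 = 21/4.
E[N | urn 3] = (7+1+2+7+2)/5 = 19/5.
E[N] = (3/7)·(22/5) + (2/7)·(21/4) + (2/7)·(19/5) = 313/70.

313/70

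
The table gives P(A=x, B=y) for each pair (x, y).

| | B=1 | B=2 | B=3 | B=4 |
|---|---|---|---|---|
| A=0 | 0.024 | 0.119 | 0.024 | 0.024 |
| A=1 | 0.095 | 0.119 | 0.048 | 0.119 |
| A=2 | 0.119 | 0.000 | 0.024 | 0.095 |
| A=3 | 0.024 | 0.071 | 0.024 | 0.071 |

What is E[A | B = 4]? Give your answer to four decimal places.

P(B = 4) = 0.309.
Summing A·P(A=x,B=y) over the conditioning event gives 0.522.
E[A | B = 4] = (0.522) / (0.309) = 1.6893.

1.6893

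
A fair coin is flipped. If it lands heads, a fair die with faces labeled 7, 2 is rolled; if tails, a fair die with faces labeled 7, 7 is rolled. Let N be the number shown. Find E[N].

23/4

E[N | heads] = (7+2)/2 = 9/2.
E[N | tails] = (7+7)/2 = 7.
E[N] = (1/2)·(9/2) + (1/2)·(7) = 23/4.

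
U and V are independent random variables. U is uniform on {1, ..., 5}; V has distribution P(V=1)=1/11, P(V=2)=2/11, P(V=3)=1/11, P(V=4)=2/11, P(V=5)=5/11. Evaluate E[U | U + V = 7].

3

P(U + V = 7) = 2/11.
Summing U·P(x,y) over outcomes with U + V = 7 gives 6/11.
E[U | U + V = 7] = (6/11) / (2/11) = 3.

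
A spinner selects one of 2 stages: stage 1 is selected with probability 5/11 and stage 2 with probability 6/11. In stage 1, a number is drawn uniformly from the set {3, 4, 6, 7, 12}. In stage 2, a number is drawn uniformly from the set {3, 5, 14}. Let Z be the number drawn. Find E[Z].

E[Z | stage 1] = (3+4+6+7+12)/5 = 32/5.
E[Z | stage 2] = (3+5+14)/3 = 22/3.
E[Z] = (5/11)·(32/5) + (6/11)·(22/3) = 76/11.

76/11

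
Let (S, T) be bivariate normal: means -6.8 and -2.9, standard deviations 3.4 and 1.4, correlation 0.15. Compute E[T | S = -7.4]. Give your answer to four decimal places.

E[T | S=x] = μ_T + ρ(σ_T/σ_S)(x − μ_S) for jointly normal variables.
E[T | S=-7.4] = -2.9 + (0.15)·(1.4/3.4)·(-7.4 − (-6.8)) = -2.9 + (0.061765)·(-0.6) = -2.9371.

-2.9371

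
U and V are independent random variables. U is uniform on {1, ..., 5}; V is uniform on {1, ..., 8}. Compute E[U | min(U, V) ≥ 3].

4

P(min(U, V) ≥ 3) = 9/20.
Summing U·P(x,y) over outcomes with min(U, V) ≥ 3 gives 9/5.
E[U | min(U, V) ≥ 3] = (9/5) / (9/20) = 4.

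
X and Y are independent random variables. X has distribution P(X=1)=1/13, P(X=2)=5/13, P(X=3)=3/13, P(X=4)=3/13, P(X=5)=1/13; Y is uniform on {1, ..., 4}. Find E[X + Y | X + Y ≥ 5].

37/6

P(X + Y ≥ 5) = 9/13.
Summing (X+Y)·P(x,y) over outcomes with X + Y ≥ 5 gives 111/26.
E[X + Y | X + Y ≥ 5] = (111/26) / (9/13) = 37/6.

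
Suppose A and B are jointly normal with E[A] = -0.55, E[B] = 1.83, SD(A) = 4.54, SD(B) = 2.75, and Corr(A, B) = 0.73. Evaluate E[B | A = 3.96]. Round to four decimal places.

E[B | A=x] = μ_B + ρ(σ_B/σ_A)(x − μ_A) for jointly normal variables.
E[B | A=3.96] = 1.83 + (0.73)·(2.75/4.54)·(3.96 − (-0.55)) = 1.83 + (0.44218)·(4.51) = 3.8242.

3.8242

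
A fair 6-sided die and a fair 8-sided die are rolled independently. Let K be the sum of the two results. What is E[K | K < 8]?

P(K < 8) = 7/16.
Σ over the event: 2·1/48 + 3·1/24 + 4·1/16 + 5·1/12 + 6·5/48 + 7·1/8 = 7/3.
E[K | K < 8] = (7/3) / (7/16) = 16/3.

16/3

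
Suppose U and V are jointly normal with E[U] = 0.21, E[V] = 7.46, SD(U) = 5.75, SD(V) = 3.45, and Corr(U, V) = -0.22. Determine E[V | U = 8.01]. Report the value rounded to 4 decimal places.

6.4304

E[V | U=x] = μ_V + ρ(σ_V/σ_U)(x − μ_U) for jointly normal variables.
E[V | U=8.01] = 7.46 + (-0.22)·(3.45/5.75)·(8.01 − (0.21)) = 7.46 + (-0.132)·(7.8) = 6.4304.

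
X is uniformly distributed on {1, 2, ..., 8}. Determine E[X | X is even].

Given X is even, X is equally likely to be any of {2, 4, 6, 8}.
E[X | X is even] = (2 + 4 + 6 + 8) / 4 = 5.

5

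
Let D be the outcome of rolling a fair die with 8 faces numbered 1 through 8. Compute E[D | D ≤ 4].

5/2

Given D ≤ 4, D is equally likely to be any of {1, 2, 3, 4}.
E[D | D ≤ 4] = (1 + 2 + 3 + 4) / 4 = 5/2.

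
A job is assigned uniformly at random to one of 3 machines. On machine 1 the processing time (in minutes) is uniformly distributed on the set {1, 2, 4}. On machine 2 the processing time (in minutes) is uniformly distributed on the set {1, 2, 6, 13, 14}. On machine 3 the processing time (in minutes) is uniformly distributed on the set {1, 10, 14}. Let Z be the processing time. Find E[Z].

268/45

E[Z | machine 1] = (1+2+4)/3 = 7/3.
E[Z | machine 2] = (1+2+6+13+14)/5 = 36/5.
E[Z | machine 3] = (1+10+14)/3 = 25/3.
E[Z] = (1/3)·(7/3) + (1/3)·(36/5) + (1/3)·(25/3) = 268/45.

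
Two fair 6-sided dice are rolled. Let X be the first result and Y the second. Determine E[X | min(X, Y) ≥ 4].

Outcomes with min(X, Y) ≥ 4: (4,4), (4,5), (4,6), (5,4), (5,5), (5,6), (6,4), (6,5), (6,6), each with probability 1/36.
E[X | min(X, Y) ≥ 4] = (4 + 4 + 4 + 5 + 5 + 5 + 6 + 6 + 6) / 9 = 5.

5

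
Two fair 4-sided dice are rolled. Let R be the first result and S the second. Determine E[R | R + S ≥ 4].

36/13

P(R + S ≥ 4) = 13/16.
Summing R·P(x,y) over outcomes with R + S ≥ 4 gives 9/4.
E[R | R + S ≥ 4] = (9/4) / (13/16) = 36/13.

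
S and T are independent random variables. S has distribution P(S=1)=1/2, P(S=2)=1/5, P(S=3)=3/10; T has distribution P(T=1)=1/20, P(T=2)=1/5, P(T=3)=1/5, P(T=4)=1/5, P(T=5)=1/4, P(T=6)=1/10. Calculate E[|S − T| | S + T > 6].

P(S + T > 6) = 57/200.
Summing |S−T|·P(x,y) over outcomes with S + T > 6 gives 39/50.
E[|S − T| | S + T > 6] = (39/50) / (57/200) = 52/19.

52/19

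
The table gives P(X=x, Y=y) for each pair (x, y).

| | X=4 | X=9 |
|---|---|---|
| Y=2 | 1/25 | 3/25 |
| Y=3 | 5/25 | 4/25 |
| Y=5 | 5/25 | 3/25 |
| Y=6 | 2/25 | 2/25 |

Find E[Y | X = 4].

P(X = 4) = 13/25.
Summing Y·P(X=x,Y=y) over the conditioning event gives 54/25.
E[Y | X = 4] = (54/25) / (13/25) = 54/13.

54/13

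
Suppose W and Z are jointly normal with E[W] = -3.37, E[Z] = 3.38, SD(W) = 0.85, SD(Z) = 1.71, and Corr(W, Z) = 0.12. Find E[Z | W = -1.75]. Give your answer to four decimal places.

The regression of Z on W has slope ρ·σ_Z/σ_W and passes through (μ_W, μ_Z).
E[Z | W=-1.75] = 3.38 + (0.12)·(1.71/0.85)·(-1.75 − (-3.37)) = 3.38 + (0.24141)·(1.62) = 3.7711.

3.7711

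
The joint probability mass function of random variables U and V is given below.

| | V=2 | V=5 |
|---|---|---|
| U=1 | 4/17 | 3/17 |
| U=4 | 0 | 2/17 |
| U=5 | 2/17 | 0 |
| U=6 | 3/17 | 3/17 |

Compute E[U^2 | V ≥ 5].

143/8

P(V ≥ 5) = 8/17.
Summing U^2·P(U=x,V=y) over the conditioning event gives 143/17.
E[U^2 | V ≥ 5] = (143/17) / (8/17) = 143/8.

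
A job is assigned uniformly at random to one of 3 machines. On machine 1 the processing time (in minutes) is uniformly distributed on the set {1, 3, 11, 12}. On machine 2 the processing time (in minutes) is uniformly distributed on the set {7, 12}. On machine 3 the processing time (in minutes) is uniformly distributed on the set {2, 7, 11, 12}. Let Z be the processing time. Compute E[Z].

E[Z | machine 1] = (1+3+11+12)/4 = 27/4.
E[Z | machine 2] = (7+12)/2 = 19/2.
E[Z | machine 3] = (2+7+11+12)/4 = 8.
By the law of total expectation,
E[Z] = (1/3)·(27/4) + (1/3)·(19/2) + (1/3)·(8) = 97/12.

97/12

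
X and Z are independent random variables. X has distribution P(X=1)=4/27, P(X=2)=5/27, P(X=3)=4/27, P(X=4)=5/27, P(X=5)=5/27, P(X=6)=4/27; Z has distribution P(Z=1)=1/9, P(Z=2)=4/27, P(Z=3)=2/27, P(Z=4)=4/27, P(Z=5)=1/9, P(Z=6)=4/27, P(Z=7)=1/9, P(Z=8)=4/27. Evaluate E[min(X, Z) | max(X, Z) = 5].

P(max(X, Z) = 5) = 134/729.
Summing min(X,Z)·P(x,y) over outcomes with max(X, Z) = 5 gives 14/27.
E[min(X, Z) | max(X, Z) = 5] = (14/27) / (134/729) = 189/67.

189/67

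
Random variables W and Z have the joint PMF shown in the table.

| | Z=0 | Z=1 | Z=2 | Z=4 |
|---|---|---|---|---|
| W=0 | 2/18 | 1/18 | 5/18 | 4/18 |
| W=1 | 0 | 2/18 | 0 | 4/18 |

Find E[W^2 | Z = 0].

0

P(Z = 0) = 1/9.
Σ W^2·P over the event = 0·(2/18) = 0.
E[W^2 | Z = 0] = (0) / (1/9) = 0.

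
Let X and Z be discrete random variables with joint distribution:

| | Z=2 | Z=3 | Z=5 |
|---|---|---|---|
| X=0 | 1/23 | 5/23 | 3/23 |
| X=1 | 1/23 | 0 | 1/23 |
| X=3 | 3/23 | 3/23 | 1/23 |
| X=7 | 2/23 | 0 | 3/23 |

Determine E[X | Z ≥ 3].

P(Z ≥ 3) = 16/23.
Σ X·P over the event = 0·(5/23) + 0·(3/23) + 1·(1/23) + 3·(3/23) + 3·(1/23) + 7·(3/23) = 34/23.
E[X | Z ≥ 3] = (34/23) / (16/23) = 17/8.

17/8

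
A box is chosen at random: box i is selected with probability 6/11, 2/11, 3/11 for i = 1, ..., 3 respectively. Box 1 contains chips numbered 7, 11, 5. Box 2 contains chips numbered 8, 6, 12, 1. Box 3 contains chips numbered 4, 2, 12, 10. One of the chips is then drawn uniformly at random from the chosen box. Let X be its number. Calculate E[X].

161/22

E[X | box 1] = (7+11+5)/3 = 23/3.
E[X | box 2] = (8+6+12+1)/4 = 27/4.
E[X | box 3] = (4+2+12+10)/4 = 7.
By the law of total expectation,
E[X] = (6/11)·(23/3) + (2/11)·(27/4) + (3/11)·(7) = 161/22.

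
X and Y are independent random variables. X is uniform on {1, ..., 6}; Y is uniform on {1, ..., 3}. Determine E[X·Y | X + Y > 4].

37/4

P(X + Y > 4) = 2/3.
Summing XY·P(x,y) over outcomes with X + Y > 4 gives 37/6.
E[X·Y | X + Y > 4] = (37/6) / (2/3) = 37/4.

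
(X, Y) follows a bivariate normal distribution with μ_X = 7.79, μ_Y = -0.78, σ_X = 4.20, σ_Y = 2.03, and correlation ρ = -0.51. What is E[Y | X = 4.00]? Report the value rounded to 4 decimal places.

0.1542

For a bivariate normal, E[Y | X=x] = μ_Y + ρ·(σ_Y/σ_X)·(x − μ_X).
E[Y | X=4.00] = -0.78 + (-0.51)·(2.03/4.20)·(4.00 − (7.79)) = -0.78 + (-0.2465)·(-3.79) = 0.1542.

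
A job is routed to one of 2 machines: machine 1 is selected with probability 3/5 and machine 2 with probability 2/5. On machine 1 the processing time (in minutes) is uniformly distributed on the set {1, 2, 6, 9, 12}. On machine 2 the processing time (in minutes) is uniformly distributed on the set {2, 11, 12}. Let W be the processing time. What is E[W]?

E[W | machine 1] = (1+2+6+9+12)/5 = 6.
E[W | machine 2] = (2+11+12)/3 = 25/3.
E[W] = (3/5)·(6) + (2/5)·(25/3) = 104/15.

104/15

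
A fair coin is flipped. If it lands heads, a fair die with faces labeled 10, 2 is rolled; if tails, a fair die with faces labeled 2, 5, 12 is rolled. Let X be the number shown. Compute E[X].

E[X | heads] = (10+2)/2 = 6.
E[X | tails] = (2+5+12)/3 = 19/3.
E[X] = (1/2)·(6) + (1/2)·(19/3) = 37/6.

37/6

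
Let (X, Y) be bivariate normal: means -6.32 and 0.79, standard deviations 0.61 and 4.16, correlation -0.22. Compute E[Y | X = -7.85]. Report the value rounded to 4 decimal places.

3.0855

E[Y | X=x] = μ_Y + ρ(σ_Y/σ_X)(x − μ_X) for jointly normal variables.
E[Y | X=-7.85] = 0.79 + (-0.22)·(4.16/0.61)·(-7.85 − (-6.32)) = 0.79 + (-1.5003)·(-1.53) = 3.0855.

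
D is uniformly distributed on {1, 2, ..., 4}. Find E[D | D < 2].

Given D < 2, D is equally likely to be any of {1}.
E[D | D < 2] = (1) / 1 = 1.

1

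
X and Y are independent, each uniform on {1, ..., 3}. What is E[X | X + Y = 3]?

3/2

Outcomes with X + Y = 3: (1,2), (2,1), each with probability 1/9.
E[X | X + Y = 3] = (1 + 2) / 2 = 3/2.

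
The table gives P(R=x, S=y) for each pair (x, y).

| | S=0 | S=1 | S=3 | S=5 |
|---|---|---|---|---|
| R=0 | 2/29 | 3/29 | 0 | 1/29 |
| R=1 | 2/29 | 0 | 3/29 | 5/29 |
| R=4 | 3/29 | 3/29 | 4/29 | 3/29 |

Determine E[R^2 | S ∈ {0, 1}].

P(S ∈ {0, 1}) = 13/29.
Σ R^2·P over the event = 0·(2/29) + 0·(3/29) + 1·(2/29) + 16·(3/29) + 16·(3/29) = 98/29.
E[R^2 | S ∈ {0, 1}] = (98/29) / (13/29) = 98/13.

98/13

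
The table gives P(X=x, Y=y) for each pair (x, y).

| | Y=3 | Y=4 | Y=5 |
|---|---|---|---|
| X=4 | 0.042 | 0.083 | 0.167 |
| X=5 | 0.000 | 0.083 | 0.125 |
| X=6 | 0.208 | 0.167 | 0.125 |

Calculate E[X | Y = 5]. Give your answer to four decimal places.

P(Y = 5) = 0.417.
Σ X·P over the event = 4·(0.167) + 5·(0.125) + 6·(0.125) = 2.043.
E[X | Y = 5] = (2.043) / (0.417) = 4.8993.

4.8993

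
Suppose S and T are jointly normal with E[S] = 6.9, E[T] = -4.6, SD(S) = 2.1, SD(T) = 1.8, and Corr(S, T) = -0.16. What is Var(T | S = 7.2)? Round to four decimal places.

For a bivariate normal, Var(T | S=x) = σ_T²(1 − ρ²).
Var(T | S=7.2) = (1.8)²·(1 − (-0.16)²) = 3.24·0.9744 = 3.1571.

3.1571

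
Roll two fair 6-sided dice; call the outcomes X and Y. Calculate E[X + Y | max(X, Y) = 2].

Outcomes with max(X, Y) = 2: (1,2), (2,1), (2,2), each with probability 1/36.
E[X + Y | max(X, Y) = 2] = (3 + 3 + 4) / 3 = 10/3.

10/3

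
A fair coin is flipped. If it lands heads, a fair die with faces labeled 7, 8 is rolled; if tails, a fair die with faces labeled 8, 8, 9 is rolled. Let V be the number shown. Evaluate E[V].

E[V | heads] = (7+8)/2 = 15/2.
E[V | tails] = (8+8+9)/3 = 25/3.
By the law of total expectation,
E[V] = (1/2)·(15/2) + (1/2)·(25/3) = 95/12.

95/12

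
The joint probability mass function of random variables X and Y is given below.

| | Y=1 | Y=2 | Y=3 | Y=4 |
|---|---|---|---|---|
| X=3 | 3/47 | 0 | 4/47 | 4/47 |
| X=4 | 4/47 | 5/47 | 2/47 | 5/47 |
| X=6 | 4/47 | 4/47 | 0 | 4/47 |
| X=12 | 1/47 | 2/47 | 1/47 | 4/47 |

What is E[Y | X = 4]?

P(X = 4) = 16/47.
Σ Y·P over the event = 1·(4/47) + 2·(5/47) + 3·(2/47) + 4·(5/47) = 40/47.
E[Y | X = 4] = (40/47) / (16/47) = 5/2.

5/2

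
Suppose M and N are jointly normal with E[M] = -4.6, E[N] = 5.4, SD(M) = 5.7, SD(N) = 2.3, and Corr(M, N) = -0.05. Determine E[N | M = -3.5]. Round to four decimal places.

5.3778

For a bivariate normal, E[N | M=x] = μ_N + ρ·(σ_N/σ_M)·(x − μ_M).
E[N | M=-3.5] = 5.4 + (-0.05)·(2.3/5.7)·(-3.5 − (-4.6)) = 5.4 + (-0.020175)·(1.1) = 5.3778.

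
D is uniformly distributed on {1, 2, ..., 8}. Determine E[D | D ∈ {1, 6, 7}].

14/3

P(D ∈ {1, 6, 7}) = 3/8.
Σ over the event: 1·1/8 + 6·1/8 + 7·1/8 = 7/4.
E[D | D ∈ {1, 6, 7}] = (7/4) / (3/8) = 14/3.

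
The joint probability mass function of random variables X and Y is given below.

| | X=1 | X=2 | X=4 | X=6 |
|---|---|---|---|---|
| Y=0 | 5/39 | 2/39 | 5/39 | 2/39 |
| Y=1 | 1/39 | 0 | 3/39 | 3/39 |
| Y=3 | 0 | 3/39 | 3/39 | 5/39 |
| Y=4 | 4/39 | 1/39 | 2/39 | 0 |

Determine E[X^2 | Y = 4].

P(Y = 4) = 7/39.
Σ X^2·P over the event = 1·(4/39) + 4·(1/39) + 16·(2/39) = 40/39.
E[X^2 | Y = 4] = (40/39) / (7/39) = 40/7.

40/7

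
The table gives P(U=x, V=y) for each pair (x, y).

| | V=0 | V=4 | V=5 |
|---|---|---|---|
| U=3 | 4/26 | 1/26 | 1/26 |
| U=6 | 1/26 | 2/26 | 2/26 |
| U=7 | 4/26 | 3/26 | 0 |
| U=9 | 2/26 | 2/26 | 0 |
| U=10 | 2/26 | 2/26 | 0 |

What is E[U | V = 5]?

P(V = 5) = 3/26.
Σ U·P over the event = 3·(1/26) + 6·(2/26) = 15/26.
E[U | V = 5] = (15/26) / (3/26) = 5.

5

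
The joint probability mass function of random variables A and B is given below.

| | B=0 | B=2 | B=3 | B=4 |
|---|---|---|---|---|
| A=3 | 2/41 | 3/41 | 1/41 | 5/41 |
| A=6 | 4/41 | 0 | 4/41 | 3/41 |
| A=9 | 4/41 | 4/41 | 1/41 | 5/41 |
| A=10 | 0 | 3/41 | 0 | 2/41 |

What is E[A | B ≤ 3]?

177/26

P(B ≤ 3) = 26/41.
Summing A·P(A=x,B=y) over the conditioning event gives 177/41.
E[A | B ≤ 3] = (177/41) / (26/41) = 177/26.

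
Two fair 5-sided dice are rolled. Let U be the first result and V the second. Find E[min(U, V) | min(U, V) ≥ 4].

17/4

Outcomes with min(U, V) ≥ 4: (4,4), (4,5), (5,4), (5,5), each with probability 1/25.
E[min(U, V) | min(U, V) ≥ 4] = (4 + 4 + 4 + 5) / 4 = 17/4.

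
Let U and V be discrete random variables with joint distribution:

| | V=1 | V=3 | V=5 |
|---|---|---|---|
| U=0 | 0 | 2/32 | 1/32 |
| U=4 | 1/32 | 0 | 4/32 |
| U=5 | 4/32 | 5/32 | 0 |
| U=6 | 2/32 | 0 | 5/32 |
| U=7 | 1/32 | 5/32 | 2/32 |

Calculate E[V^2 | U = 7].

P(U = 7) = 1/4.
Summing V^2·P(U=x,V=y) over the conditioning event gives 3.
E[V^2 | U = 7] = (3) / (1/4) = 12.

12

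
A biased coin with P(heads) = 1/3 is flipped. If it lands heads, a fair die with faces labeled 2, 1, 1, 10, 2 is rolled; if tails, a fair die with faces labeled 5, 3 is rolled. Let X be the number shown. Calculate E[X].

56/15

E[X | heads] = (2+1+1+10+2)/5 = 16/5.
E[X | tails] = (5+3)/2 = 4.
By the law of total expectation,
E[X] = (1/3)·(16/5) + (2/3)·(4) = 56/15.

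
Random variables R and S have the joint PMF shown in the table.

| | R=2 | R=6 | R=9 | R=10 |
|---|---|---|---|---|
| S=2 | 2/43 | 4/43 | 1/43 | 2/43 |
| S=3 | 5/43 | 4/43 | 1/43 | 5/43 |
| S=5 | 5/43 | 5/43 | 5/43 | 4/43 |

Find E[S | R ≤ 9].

P(R ≤ 9) = 32/43.
Summing S·P(R=x,S=y) over the conditioning event gives 119/43.
E[S | R ≤ 9] = (119/43) / (32/43) = 119/32.

119/32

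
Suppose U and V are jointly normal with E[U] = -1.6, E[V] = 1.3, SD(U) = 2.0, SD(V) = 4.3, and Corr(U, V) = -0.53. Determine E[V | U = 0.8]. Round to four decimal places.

-1.4348

The regression of V on U has slope ρ·σ_V/σ_U and passes through (μ_U, μ_V).
E[V | U=0.8] = 1.3 + (-0.53)·(4.3/2.0)·(0.8 − (-1.6)) = 1.3 + (-1.1395)·(2.4) = -1.4348.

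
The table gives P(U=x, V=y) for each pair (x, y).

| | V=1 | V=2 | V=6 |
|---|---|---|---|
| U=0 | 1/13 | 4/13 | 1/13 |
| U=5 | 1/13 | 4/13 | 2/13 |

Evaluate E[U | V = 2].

5/2

P(V = 2) = 8/13.
Summing U·P(U=x,V=y) over the conditioning event gives 20/13.
E[U | V = 2] = (20/13) / (8/13) = 5/2.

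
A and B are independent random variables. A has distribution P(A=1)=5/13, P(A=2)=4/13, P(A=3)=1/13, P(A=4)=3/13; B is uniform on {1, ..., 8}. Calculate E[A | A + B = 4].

P(A + B = 4) = 5/52.
Summing A·P(x,y) over outcomes with A + B = 4 gives 2/13.
E[A | A + B = 4] = (2/13) / (5/52) = 8/5.

8/5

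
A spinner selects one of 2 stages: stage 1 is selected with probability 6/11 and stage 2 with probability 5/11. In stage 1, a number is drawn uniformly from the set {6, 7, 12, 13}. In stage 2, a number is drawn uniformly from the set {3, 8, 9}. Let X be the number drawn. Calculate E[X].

E[X | stage 1] = (6+7+12+13)/4 = 19/2.
E[X | stage 2] = (3+8+9)/3 = 20/3.
By the law of total expectation,
E[X] = (6/11)·(19/2) + (5/11)·(20/3) = 271/33.

271/33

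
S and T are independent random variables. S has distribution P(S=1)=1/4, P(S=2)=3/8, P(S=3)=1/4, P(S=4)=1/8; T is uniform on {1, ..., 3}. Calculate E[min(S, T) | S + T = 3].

P(S + T = 3) = 5/24.
Summing min(S,T)·P(x,y) over outcomes with S + T = 3 gives 5/24.
E[min(S, T) | S + T = 3] = (5/24) / (5/24) = 1.

1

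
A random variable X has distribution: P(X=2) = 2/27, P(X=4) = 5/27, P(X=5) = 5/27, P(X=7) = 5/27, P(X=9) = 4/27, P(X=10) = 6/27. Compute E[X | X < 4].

P(X < 4) = 2/27.
Σ over the event: 2·2/27 = 4/27.
E[X | X < 4] = (4/27) / (2/27) = 2.

2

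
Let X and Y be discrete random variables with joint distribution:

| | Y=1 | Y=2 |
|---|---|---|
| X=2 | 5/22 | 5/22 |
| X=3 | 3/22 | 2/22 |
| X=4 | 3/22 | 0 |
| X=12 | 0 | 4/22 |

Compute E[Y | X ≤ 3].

22/15

P(X ≤ 3) = 15/22.
Σ Y·P over the event = 1·(5/22) + 2·(5/22) + 1·(3/22) + 2·(2/22) = 1.
E[Y | X ≤ 3] = (1) / (15/22) = 22/15.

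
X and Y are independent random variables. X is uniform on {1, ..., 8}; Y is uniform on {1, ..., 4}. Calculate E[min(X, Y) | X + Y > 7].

20/7

P(X + Y > 7) = 7/16.
Summing min(X,Y)·P(x,y) over outcomes with X + Y > 7 gives 5/4.
E[min(X, Y) | X + Y > 7] = (5/4) / (7/16) = 20/7.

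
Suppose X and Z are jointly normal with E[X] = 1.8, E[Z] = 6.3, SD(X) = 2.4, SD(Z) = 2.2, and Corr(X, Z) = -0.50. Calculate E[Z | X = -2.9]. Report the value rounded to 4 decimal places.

E[Z | X=x] = μ_Z + ρ(σ_Z/σ_X)(x − μ_X) for jointly normal variables.
E[Z | X=-2.9] = 6.3 + (-0.50)·(2.2/2.4)·(-2.9 − (1.8)) = 6.3 + (-0.45833)·(-4.7) = 8.4542.

8.4542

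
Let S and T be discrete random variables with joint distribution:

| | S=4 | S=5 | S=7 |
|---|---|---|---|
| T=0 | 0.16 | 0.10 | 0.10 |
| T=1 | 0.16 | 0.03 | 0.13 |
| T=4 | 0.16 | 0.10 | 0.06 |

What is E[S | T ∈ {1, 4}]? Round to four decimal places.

P(T ∈ {1, 4}) = 0.64.
Σ S·P over the event = 4·(0.16) + 4·(0.16) + 5·(0.03) + 5·(0.10) + 7·(0.13) + 7·(0.06) = 3.26.
E[S | T ∈ {1, 4}] = (3.26) / (0.64) = 5.0938.

5.0938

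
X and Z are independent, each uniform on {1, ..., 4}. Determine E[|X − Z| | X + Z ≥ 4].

P(X + Z ≥ 4) = 13/16.
Summing |X−Z|·P(x,y) over outcomes with X + Z ≥ 4 gives 9/8.
E[|X − Z| | X + Z ≥ 4] = (9/8) / (13/16) = 18/13.

18/13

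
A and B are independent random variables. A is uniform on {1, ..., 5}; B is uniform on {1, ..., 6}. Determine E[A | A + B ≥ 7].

11/3

P(A + B ≥ 7) = 1/2.
Summing A·P(x,y) over outcomes with A + B ≥ 7 gives 11/6.
E[A | A + B ≥ 7] = (11/6) / (1/2) = 11/3.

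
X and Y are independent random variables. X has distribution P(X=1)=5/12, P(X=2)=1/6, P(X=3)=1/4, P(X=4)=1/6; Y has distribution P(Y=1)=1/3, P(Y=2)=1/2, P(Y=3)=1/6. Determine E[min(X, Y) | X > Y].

50/31

P(X > Y) = 31/72.
Summing min(X,Y)·P(x,y) over outcomes with X > Y gives 25/36.
E[min(X, Y) | X > Y] = (25/36) / (31/72) = 50/31.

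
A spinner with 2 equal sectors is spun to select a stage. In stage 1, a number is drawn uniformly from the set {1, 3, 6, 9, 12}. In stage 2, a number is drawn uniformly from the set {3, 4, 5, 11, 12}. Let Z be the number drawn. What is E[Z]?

33/5

E[Z | stage 1] = (1+3+6+9+12)/5 = 31/5.
E[Z | stage 2] = (3+4+5+11+12)/5 = 7.
By the law of total expectation,
E[Z] = (1/2)·(31/5) + (1/2)·(7) = 33/5.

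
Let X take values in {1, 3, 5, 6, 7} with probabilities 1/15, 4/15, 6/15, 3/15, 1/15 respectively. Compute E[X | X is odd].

25/6

P(X is odd) = 4/5.
Σ over the event: 1·1/15 + 3·4/15 + 5·2/5 + 7·1/15 = 10/3.
E[X | X is odd] = (10/3) / (4/5) = 25/6.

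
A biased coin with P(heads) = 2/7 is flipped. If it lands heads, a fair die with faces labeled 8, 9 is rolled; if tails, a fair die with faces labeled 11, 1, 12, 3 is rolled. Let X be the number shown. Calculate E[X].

29/4

E[X | heads] = (8+9)/2 = 17/2.
E[X | tails] = (11+1+12+3)/4 = 27/4.
By the law of total expectation,
E[X] = (2/7)·(17/2) + (5/7)·(27/4) = 29/4.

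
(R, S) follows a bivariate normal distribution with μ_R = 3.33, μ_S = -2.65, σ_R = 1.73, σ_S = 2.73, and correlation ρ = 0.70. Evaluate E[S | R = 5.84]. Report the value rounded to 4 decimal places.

0.1226

The regression of S on R has slope ρ·σ_S/σ_R and passes through (μ_R, μ_S).
E[S | R=5.84] = -2.65 + (0.70)·(2.73/1.73)·(5.84 − (3.33)) = -2.65 + (1.10462)·(2.51) = 0.1226.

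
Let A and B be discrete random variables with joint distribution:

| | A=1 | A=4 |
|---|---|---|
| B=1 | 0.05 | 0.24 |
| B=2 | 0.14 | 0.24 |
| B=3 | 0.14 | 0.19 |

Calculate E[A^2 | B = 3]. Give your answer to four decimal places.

P(B = 3) = 0.33.
Σ A^2·P over the event = 1·(0.14) + 16·(0.19) = 3.18.
E[A^2 | B = 3] = (3.18) / (0.33) = 9.6364.

9.6364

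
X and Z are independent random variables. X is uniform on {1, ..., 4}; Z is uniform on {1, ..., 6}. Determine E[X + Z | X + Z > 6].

Outcomes with X + Z > 6: (1,6), (2,5), (2,6), (3,4), (3,5), (3,6), (4,3), (4,4), (4,5), (4,6), each with probability 1/24.
E[X + Z | X + Z > 6] = (7 + 7 + 8 + 7 + 8 + 9 + 7 + 8 + 9 + 10) / 10 = 8.

8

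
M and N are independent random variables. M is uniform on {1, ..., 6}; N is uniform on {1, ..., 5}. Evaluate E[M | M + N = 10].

Outcomes with M + N = 10: (5,5), (6,4), each with probability 1/30.
E[M | M + N = 10] = (5 + 6) / 2 = 11/2.

11/2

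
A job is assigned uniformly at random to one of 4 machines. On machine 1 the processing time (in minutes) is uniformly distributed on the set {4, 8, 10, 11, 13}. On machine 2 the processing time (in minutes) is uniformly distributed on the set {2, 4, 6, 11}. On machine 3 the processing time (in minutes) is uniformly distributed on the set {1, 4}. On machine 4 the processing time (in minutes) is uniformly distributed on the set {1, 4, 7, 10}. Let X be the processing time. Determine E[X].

459/80

E[X | machine 1] = (4+8+10+11+13)/5 = 46/5.
E[X | machine 2] = (2+4+6+11)/4 = 23/4.
E[X | machine 3] = (1+4)/2 = 5/2.
E[X | machine 4] = (1+4+7+10)/4 = 11/2.
E[X] = (1/4)·(46/5) + (1/4)·(23/4) + (1/4)·(5/2) + (1/4)·(11/2) = 459/80.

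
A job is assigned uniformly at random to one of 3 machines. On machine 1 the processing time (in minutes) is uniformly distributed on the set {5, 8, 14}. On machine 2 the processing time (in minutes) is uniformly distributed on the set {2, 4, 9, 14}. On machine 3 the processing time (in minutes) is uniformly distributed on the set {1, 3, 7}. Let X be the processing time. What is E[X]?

239/36

E[X | machine 1] = (5+8+14)/3 = 9.
E[X | machine 2] = (2+4+9+14)/4 = 29/4.
E[X | machine 3] = (1+3+7)/3 = 11/3.
E[X] = (1/3)·(9) + (1/3)·(29/4) + (1/3)·(11/3) = 239/36.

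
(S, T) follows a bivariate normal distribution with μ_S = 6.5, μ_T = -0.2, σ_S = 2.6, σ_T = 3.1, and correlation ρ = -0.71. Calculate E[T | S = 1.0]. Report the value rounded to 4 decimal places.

4.4560

The regression of T on S has slope ρ·σ_T/σ_S and passes through (μ_S, μ_T).
E[T | S=1.0] = -0.2 + (-0.71)·(3.1/2.6)·(1.0 − (6.5)) = -0.2 + (-0.84654)·(-5.5) = 4.4560.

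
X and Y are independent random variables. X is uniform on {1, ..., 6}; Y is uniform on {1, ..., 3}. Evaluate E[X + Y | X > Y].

25/4

P(X > Y) = 2/3.
Summing (X+Y)·P(x,y) over outcomes with X > Y gives 25/6.
E[X + Y | X > Y] = (25/6) / (2/3) = 25/4.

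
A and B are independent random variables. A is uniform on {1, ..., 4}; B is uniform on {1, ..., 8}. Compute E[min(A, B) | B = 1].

Outcomes with B = 1: (1,1), (2,1), (3,1), (4,1), each with probability 1/32.
E[min(A, B) | B = 1] = (1 + 1 + 1 + 1) / 4 = 1.

1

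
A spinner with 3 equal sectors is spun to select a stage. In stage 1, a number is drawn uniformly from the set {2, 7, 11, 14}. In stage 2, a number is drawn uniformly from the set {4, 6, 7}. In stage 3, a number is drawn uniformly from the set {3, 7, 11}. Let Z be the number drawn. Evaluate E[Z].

127/18

E[Z | stage 1] = (2+7+11+14)/4 = 17/2.
E[Z | stage 2] = (4+6+7)/3 = 17/3.
E[Z | stage 3] = (3+7+11)/3 = 7.
E[Z] = (1/3)·(17/2) + (1/3)·(17/3) + (1/3)·(7) = 127/18.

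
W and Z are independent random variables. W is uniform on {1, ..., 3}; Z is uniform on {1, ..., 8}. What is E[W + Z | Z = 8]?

Outcomes with Z = 8: (1,8), (2,8), (3,8), each with probability 1/24.
E[W + Z | Z = 8] = (9 + 10 + 11) / 3 = 10.

10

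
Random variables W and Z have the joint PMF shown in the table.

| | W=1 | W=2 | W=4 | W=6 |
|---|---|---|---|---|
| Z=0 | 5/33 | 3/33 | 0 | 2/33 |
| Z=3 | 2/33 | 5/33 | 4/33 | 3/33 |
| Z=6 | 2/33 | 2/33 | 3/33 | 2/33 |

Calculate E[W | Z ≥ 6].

P(Z ≥ 6) = 3/11.
Σ W·P over the event = 1·(2/33) + 2·(2/33) + 4·(3/33) + 6·(2/33) = 10/11.
E[W | Z ≥ 6] = (10/11) / (3/11) = 10/3.

10/3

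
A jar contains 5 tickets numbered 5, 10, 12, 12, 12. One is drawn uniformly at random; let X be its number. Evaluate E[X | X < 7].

P(X < 7) = 1/5.
Σ over the event: 5·1/5 = 1.
E[X | X < 7] = (1) / (1/5) = 5.

5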